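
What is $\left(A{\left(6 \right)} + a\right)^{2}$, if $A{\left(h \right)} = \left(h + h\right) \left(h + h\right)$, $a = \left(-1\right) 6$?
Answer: $19044$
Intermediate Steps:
$a = -6$
$A{\left(h \right)} = 4 h^{2}$ ($A{\left(h \right)} = 2 h 2 h = 4 h^{2}$)
$\left(A{\left(6 \right)} + a\right)^{2} = \left(4 \cdot 6^{2} - 6\right)^{2} = \left(4 \cdot 36 - 6\right)^{2} = \left(144 - 6\right)^{2} = 138^{2} = 19044$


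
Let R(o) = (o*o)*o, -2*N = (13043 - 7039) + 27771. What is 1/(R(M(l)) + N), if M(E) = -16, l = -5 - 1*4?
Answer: -2/41967 ≈ -4.7656e-5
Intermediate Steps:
l = -9 (l = -5 - 4 = -9)
N = -33775/2 (N = -((13043 - 7039) + 27771)/2 = -(6004 + 27771)/2 = -1/2*33775 = -33775/2 ≈ -16888.)
R(o) = o**3 (R(o) = o**2*o = o**3)
1/(R(M(l)) + N) = 1/((-16)**3 - 33775/2) = 1/(-4096 - 33775/2) = 1/(-41967/2) = -2/41967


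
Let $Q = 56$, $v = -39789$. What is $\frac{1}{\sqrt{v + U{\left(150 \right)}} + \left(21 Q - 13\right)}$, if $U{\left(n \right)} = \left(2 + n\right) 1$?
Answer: $\frac{1163}{1392206} - \frac{i \sqrt{39637}}{1392206} \approx 0.00083536 - 0.000143 i$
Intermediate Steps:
$U{\left(n \right)} = 2 + n$
$\frac{1}{\sqrt{v + U{\left(150 \right)}} + \left(21 Q - 13\right)} = \frac{1}{\sqrt{-39789 + \left(2 + 150\right)} + \left(21 \cdot 56 - 13\right)} = \frac{1}{\sqrt{-39789 + 152} + \left(1176 - 13\right)} = \frac{1}{\sqrt{-39637} + 1163} = \frac{1}{i \sqrt{39637} + 1163} = \frac{1}{1163 + i \sqrt{39637}}$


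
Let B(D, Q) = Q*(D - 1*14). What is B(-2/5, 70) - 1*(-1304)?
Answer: 296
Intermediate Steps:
B(D, Q) = Q*(-14 + D) (B(D, Q) = Q*(D - 14) = Q*(-14 + D))
B(-2/5, 70) - 1*(-1304) = 70*(-14 - 2/5) - 1*(-1304) = 70*(-14 - 2*⅕) + 1304 = 70*(-14 - ⅖) + 1304 = 70*(-72/5) + 1304 = -1008 + 1304 = 296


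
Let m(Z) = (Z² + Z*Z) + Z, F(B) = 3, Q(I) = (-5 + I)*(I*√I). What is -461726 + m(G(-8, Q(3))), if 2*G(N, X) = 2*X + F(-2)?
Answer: -461504 - 42*√3 ≈ -4.6158e+5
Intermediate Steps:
Q(I) = I^(3/2)*(-5 + I) (Q(I) = (-5 + I)*I^(3/2) = I^(3/2)*(-5 + I))
G(N, X) = 3/2 + X (G(N, X) = (2*X + 3)/2 = (3 + 2*X)/2 = 3/2 + X)
m(Z) = Z + 2*Z² (m(Z) = (Z² + Z²) + Z = 2*Z² + Z = Z + 2*Z²)
-461726 + m(G(-8, Q(3))) = -461726 + (3/2 + 3^(3/2)*(-5 + 3))*(1 + 2*(3/2 + 3^(3/2)*(-5 + 3))) = -461726 + (3/2 + (3*√3)*(-2))*(1 + 2*(3/2 + (3*√3)*(-2))) = -461726 + (3/2 - 6*√3)*(1 + 2*(3/2 - 6*√3)) = -461726 + (3/2 - 6*√3)*(1 + (3 - 12*√3)) = -461726 + (3/2 - 6*√3)*(4 - 12*√3) = -461726 + (4 - 12*√3)*(3/2 - 6*√3)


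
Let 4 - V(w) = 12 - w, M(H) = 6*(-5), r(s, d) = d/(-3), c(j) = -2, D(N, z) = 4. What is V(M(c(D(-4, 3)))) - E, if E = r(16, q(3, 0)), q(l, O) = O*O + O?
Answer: -38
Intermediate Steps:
q(l, O) = O + O² (q(l, O) = O² + O = O + O²)
r(s, d) = -d/3 (r(s, d) = d*(-⅓) = -d/3)
E = 0 (E = -0*(1 + 0) = -0 = -⅓*0 = 0)
M(H) = -30
V(w) = -8 + w (V(w) = 4 - (12 - w) = 4 + (-12 + w) = -8 + w)
V(M(c(D(-4, 3)))) - E = (-8 - 30) - 1*0 = -38 + 0 = -38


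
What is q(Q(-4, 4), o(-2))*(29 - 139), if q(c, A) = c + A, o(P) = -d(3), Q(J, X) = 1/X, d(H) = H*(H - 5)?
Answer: -1375/2 ≈ -687.50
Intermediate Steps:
d(H) = H*(-5 + H)
o(P) = 6 (o(P) = -3*(-5 + 3) = -3*(-2) = -1*(-6) = 6)
q(c, A) = A + c
q(Q(-4, 4), o(-2))*(29 - 139) = (6 + 1/4)*(29 - 139) = (6 + ¼)*(-110) = (25/4)*(-110) = -1375/2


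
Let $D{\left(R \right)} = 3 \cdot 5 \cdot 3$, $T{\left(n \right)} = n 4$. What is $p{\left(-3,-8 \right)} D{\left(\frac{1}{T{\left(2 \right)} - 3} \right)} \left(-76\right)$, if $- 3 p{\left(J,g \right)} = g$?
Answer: $-9120$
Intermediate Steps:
$p{\left(J,g \right)} = - \frac{g}{3}$
$T{\left(n \right)} = 4 n$
$D{\left(R \right)} = 45$ ($D{\left(R \right)} = 15 \cdot 3 = 45$)
$p{\left(-3,-8 \right)} D{\left(\frac{1}{T{\left(2 \right)} - 3} \right)} \left(-76\right) = \left(- \frac{1}{3}\right) \left(-8\right) 45 \left(-76\right) = \frac{8}{3} \cdot 45 \left(-76\right) = 120 \left(-76\right) = -9120$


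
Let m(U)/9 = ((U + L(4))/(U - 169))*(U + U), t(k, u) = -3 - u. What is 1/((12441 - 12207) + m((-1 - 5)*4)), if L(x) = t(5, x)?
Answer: 193/31770 ≈ 0.0060749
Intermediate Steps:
L(x) = -3 - x
m(U) = 18*U*(-7 + U)/(-169 + U) (m(U) = 9*(((U + (-3 - 1*4))/(U - 169))*(U + U)) = 9*(((U + (-3 - 4))/(-169 + U))*(2*U)) = 9*(((U - 7)/(-169 + U))*(2*U)) = 9*(((-7 + U)/(-169 + U))*(2*U)) = 9*(2*U*(-7 + U)/(-169 + U)) = 18*U*(-7 + U)/(-169 + U))
1/((12441 - 12207) + m((-1 - 5)*4)) = 1/((12441 - 12207) + 18*((-1 - 5)*4)*(-7 + (-1 - 5)*4)/(-169 + (-1 - 5)*4)) = 1/(234 + 18*(-6*4)*(-7 - 6*4)/(-169 - 6*4)) = 1/(234 + 18*(-24)*(-7 - 24)/(-169 - 24)) = 1/(234 + 18*(-24)*(-31)/(-193)) = 1/(234 + 18*(-24)*(-1/193)*(-31)) = 1/(234 - 13392/193) = 1/(31770/193) = 193/31770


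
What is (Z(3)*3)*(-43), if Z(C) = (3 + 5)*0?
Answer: 0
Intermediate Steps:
Z(C) = 0 (Z(C) = 8*0 = 0)
(Z(3)*3)*(-43) = (0*3)*(-43) = 0*(-43) = 0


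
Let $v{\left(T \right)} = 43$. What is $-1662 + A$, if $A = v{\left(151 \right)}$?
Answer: $-1619$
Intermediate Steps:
$A = 43$
$-1662 + A = -1662 + 43 = -1619$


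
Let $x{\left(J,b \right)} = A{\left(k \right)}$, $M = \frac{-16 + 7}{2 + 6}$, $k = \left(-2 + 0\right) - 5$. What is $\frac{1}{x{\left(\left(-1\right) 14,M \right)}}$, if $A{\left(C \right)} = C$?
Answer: $- \frac{1}{7} \approx -0.14286$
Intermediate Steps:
$k = -7$ ($k = -2 - 5 = -7$)
$M = - \frac{9}{8} \approx -1.125$
$x{\left(J,b \right)} = -7$
$\frac{1}{x{\left(\left(-1\right) 14,M \right)}} = \frac{1}{-7} = - \frac{1}{7}$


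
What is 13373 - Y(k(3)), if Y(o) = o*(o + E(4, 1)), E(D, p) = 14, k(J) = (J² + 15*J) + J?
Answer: 9326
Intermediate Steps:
k(J) = J² + 16*J
Y(o) = o*(14 + o) (Y(o) = o*(o + 14) = o*(14 + o))
13373 - Y(k(3)) = 13373 - 3*(16 + 3)*(14 + 3*(16 + 3)) = 13373 - 3*19*(14 + 3*19) = 13373 - 57*(14 + 57) = 13373 - 57*71 = 13373 - 1*4047 = 13373 - 4047 = 9326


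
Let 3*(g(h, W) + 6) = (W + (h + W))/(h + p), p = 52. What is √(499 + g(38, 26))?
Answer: 2*√1110/3 ≈ 22.211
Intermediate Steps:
g(h, W) = -6 + (h + 2*W)/(3*(52 + h)) (g(h, W) = -6 + ((W + (h + W))/(h + 52))/3 = -6 + ((W + (W + h))/(52 + h))/3 = -6 + ((h + 2*W)/(52 + h))/3 = -6 + (h + 2*W)/(3*(52 + h)))
√(499 + g(38, 26)) = √(499 + (-936 - 17*38 + 2*26)/(3*(52 + 38))) = √(499 + (⅓)*(-936 - 646 + 52)/90) = √(499 + (⅓)*(1/90)*(-1530)) = √(499 - 17/3) = √(1480/3) = 2*√1110/3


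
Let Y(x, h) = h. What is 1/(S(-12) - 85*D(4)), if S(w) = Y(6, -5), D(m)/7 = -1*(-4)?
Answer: -1/2385 ≈ -0.00041929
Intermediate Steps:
D(m) = 28 (D(m) = 7*(-1*(-4)) = 7*4 = 28)
S(w) = -5
1/(S(-12) - 85*D(4)) = 1/(-5 - 85*28) = 1/(-5 - 2380) = 1/(-2385) = -1/2385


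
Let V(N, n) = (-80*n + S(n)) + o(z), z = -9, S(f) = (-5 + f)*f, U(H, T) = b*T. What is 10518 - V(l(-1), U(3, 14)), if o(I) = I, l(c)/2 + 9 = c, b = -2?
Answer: 7363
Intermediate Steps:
U(H, T) = -2*T
S(f) = f*(-5 + f)
l(c) = -18 + 2*c
V(N, n) = -9 - 80*n + n*(-5 + n) (V(N, n) = (-80*n + n*(-5 + n)) - 9 = -9 - 80*n + n*(-5 + n))
10518 - V(l(-1), U(3, 14)) = 10518 - (-9 + (-2*14)² - (-170)*14) = 10518 - (-9 + (-28)² - 85*(-28)) = 10518 - (-9 + 784 + 2380) = 10518 - 1*3155 = 10518 - 3155 = 7363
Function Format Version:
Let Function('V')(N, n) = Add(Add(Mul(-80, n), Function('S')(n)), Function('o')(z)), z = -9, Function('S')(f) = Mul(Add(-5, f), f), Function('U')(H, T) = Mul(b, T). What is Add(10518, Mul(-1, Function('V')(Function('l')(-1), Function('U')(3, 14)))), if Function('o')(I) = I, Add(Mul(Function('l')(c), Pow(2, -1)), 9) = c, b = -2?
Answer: 7363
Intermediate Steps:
Function('U')(H, T) = Mul(-2, T)
Function('S')(f) = Mul(f, Add(-5, f))
Function('l')(c) = Add(-18, Mul(2, c))
Function('V')(N, n) = Add(-9, Mul(-80, n), Mul(n, Add(-5, n))) (Function('V')(N, n) = Add(Add(Mul(-80, n), Mul(n, Add(-5, n))), -9) = Add(-9, Mul(-80, n), Mul(n, Add(-5, n))))
Add(10518, Mul(-1, Function('V')(Function('l')(-1), Function('U')(3, 14)))) = Add(10518, Mul(-1, Add(-9, Pow(Mul(-2, 14), 2), Mul(-85, Mul(-2, 14))))) = Add(10518, Mul(-1, Add(-9, Pow(-28, 2), Mul(-85, -28)))) = Add(10518, Mul(-1, Add(-9, 784, 2380))) = Add(10518, Mul(-1, 3155)) = Add(10518, -3155) = 7363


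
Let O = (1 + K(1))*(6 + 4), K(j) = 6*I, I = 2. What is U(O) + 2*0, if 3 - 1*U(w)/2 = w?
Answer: -254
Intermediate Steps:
K(j) = 12 (K(j) = 6*2 = 12)
O = 130 (O = (1 + 12)*(6 + 4) = 13*10 = 130)
U(w) = 6 - 2*w
U(O) + 2*0 = (6 - 2*130) + 2*0 = (6 - 260) + 0 = -254 + 0 = -254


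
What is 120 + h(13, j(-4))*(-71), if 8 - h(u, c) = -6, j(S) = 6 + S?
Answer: -874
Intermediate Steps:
h(u, c) = 14 (h(u, c) = 8 - 1*(-6) = 8 + 6 = 14)
120 + h(13, j(-4))*(-71) = 120 + 14*(-71) = 120 - 994 = -874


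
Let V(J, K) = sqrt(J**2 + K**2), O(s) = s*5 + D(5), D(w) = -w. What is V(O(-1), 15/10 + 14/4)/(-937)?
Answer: -5*sqrt(5)/937 ≈ -0.011932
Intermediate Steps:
O(s) = -5 + 5*s (O(s) = s*5 - 1*5 = 5*s - 5 = -5 + 5*s)
V(O(-1), 15/10 + 14/4)/(-937) = sqrt((-5 + 5*(-1))**2 + (15/10 + 14/4)**2)/(-937) = sqrt((-5 - 5)**2 + (15*(1/10) + 14*(1/4))**2)*(-1/937) = sqrt((-10)**2 + (3/2 + 7/2)**2)*(-1/937) = sqrt(100 + 5**2)*(-1/937) = sqrt(100 + 25)*(-1/937) = sqrt(125)*(-1/937) = (5*sqrt(5))*(-1/937) = -5*sqrt(5)/937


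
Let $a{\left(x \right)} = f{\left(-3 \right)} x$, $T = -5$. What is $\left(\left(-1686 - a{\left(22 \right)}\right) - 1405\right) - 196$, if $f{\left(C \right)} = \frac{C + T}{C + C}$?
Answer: $- \frac{9949}{3} \approx -3316.3$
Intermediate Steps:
$f{\left(C \right)} = \frac{-5 + C}{2 C}$ ($f{\left(C \right)} = \frac{C - 5}{C + C} = \frac{-5 + C}{2 C}$)
$a{\left(x \right)} = \frac{4 x}{3}$ ($a{\left(x \right)} = \frac{-5 - 3}{2 \left(-3\right)} x = \frac{1}{2} \left(- \frac{1}{3}\right) \left(-8\right) x = \frac{4 x}{3}$)
$\left(\left(-1686 - a{\left(22 \right)}\right) - 1405\right) - 196 = \left(\left(-1686 - \frac{4}{3} \cdot 22\right) - 1405\right) - 196 = \left(\left(-1686 - \frac{88}{3}\right) - 1405\right) - 196 = \left(- \frac{5146}{3} - 1405\right) - 196 = - \frac{9361}{3} - 196 = - \frac{9949}{3}$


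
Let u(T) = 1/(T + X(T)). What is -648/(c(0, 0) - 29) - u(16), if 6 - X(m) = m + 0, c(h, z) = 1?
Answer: 965/42 ≈ 22.976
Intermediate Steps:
X(m) = 6 - m (X(m) = 6 - (m + 0) = 6 - m)
u(T) = ⅙ (u(T) = 1/(T + (6 - T)) = 1/6 = ⅙)
-648/(c(0, 0) - 29) - u(16) = -648/(1 - 29) - 1*⅙ = -648/(-28) - ⅙ = -648*(-1/28) - ⅙ = 162/7 - ⅙ = 965/42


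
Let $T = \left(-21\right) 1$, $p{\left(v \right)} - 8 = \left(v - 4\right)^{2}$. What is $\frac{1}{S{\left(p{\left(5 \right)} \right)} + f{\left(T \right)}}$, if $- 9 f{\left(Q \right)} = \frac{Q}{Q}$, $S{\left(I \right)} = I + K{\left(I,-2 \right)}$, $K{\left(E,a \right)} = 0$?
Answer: $\frac{9}{80} \approx 0.1125$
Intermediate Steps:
$p{\left(v \right)} = 8 + \left(-4 + v\right)^{2}$ ($p{\left(v \right)} = 8 + \left(v - 4\right)^{2} = 8 + \left(-4 + v\right)^{2}$)
$T = -21$
$S{\left(I \right)} = I$ ($S{\left(I \right)} = I + 0 = I$)
$f{\left(Q \right)} = - \frac{1}{9}$ ($f{\left(Q \right)} = - \frac{Q \frac{1}{Q}}{9} = \left(- \frac{1}{9}\right) 1 = - \frac{1}{9}$)
$\frac{1}{S{\left(p{\left(5 \right)} \right)} + f{\left(T \right)}} = \frac{1}{\left(8 + \left(-4 + 5\right)^{2}\right) - \frac{1}{9}} = \frac{1}{\left(8 + 1^{2}\right) - \frac{1}{9}} = \frac{1}{\left(8 + 1\right) - \frac{1}{9}} = \frac{1}{9 - \frac{1}{9}} = \frac{1}{\frac{80}{9}} = \frac{9}{80}$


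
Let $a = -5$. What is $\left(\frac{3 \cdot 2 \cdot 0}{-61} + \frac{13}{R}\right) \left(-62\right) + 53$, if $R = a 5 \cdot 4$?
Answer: $\frac{3053}{50} \approx 61.06$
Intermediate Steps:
$R = -100$ ($R = \left(-5\right) 5 \cdot 4 = \left(-25\right) 4 = -100$)
$\left(\frac{3 \cdot 2 \cdot 0}{-61} + \frac{13}{R}\right) \left(-62\right) + 53 = \left(\frac{3 \cdot 2 \cdot 0}{-61} + \frac{13}{-100}\right) \left(-62\right) + 53 = \left(6 \cdot 0 \left(- \frac{1}{61}\right) + 13 \left(- \frac{1}{100}\right)\right) \left(-62\right) + 53 = \left(0 \left(- \frac{1}{61}\right) - \frac{13}{100}\right) \left(-62\right) + 53 = \left(0 - \frac{13}{100}\right) \left(-62\right) + 53 = \left(- \frac{13}{100}\right) \left(-62\right) + 53 = \frac{403}{50} + 53 = \frac{3053}{50}$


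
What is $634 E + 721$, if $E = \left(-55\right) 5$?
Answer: $-173629$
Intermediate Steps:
$E = -275$
$634 E + 721 = 634 \left(-275\right) + 721 = -174350 + 721 = -173629$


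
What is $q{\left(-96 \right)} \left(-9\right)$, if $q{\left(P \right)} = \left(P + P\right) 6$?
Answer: $10368$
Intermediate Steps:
$q{\left(P \right)} = 12 P$ ($q{\left(P \right)} = 2 P 6 = 12 P$)
$q{\left(-96 \right)} \left(-9\right) = 12 \left(-96\right) \left(-9\right) = \left(-1152\right) \left(-9\right) = 10368$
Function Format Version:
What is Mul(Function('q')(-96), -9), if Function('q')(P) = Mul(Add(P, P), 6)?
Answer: 10368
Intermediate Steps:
Function('q')(P) = Mul(12, P) (Function('q')(P) = Mul(Mul(2, P), 6) = Mul(12, P))
Mul(Function('q')(-96), -9) = Mul(Mul(12, -96), -9) = Mul(-1152, -9) = 10368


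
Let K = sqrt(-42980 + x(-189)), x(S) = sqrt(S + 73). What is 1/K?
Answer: sqrt(2)/(2*sqrt(-21490 + I*sqrt(29))) ≈ 6.0436e-7 - 0.0048236*I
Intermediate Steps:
x(S) = sqrt(73 + S)
K = sqrt(-42980 + 2*I*sqrt(29)) (K = sqrt(-42980 + sqrt(73 - 189)) = sqrt(-42980 + sqrt(-116)) = sqrt(-42980 + 2*I*sqrt(29)) ≈ 0.026 + 207.32*I)
1/K = 1/(sqrt(-42980 + 2*I*sqrt(29))) = 1/sqrt(-42980 + 2*I*sqrt(29))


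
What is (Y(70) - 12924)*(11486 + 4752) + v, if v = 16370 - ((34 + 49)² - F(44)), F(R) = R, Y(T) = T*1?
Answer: -208713727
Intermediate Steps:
Y(T) = T
v = 9525 (v = 16370 - ((34 + 49)² - 1*44) = 16370 - (83² - 44) = 16370 - (6889 - 44) = 16370 - 1*6845 = 16370 - 6845 = 9525)
(Y(70) - 12924)*(11486 + 4752) + v = (70 - 12924)*(11486 + 4752) + 9525 = -12854*16238 + 9525 = -208723252 + 9525 = -208713727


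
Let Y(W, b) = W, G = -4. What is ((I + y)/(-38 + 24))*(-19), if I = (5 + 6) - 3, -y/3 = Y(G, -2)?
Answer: 190/7 ≈ 27.143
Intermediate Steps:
y = 12 (y = -3*(-4) = 12)
I = 8 (I = 11 - 3 = 8)
((I + y)/(-38 + 24))*(-19) = ((8 + 12)/(-38 + 24))*(-19) = (20/(-14))*(-19) = -1/14*20*(-19) = -10/7*(-19) = 190/7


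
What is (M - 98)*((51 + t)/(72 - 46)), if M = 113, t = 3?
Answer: 405/13 ≈ 31.154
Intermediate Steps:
(M - 98)*((51 + t)/(72 - 46)) = (113 - 98)*((51 + 3)/(72 - 46)) = 15*(54/26) = 15*(54*(1/26)) = 15*(27/13) = 405/13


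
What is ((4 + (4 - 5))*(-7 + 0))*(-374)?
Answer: 7854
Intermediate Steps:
((4 + (4 - 5))*(-7 + 0))*(-374) = ((4 - 1)*(-7))*(-374) = (3*(-7))*(-374) = -21*(-374) = 7854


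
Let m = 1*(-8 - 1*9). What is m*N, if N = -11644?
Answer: 197948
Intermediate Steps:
m = -17 (m = 1*(-8 - 9) = 1*(-17) = -17)
m*N = -17*(-11644) = 197948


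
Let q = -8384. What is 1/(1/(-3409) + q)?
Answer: -3409/28581057 ≈ -0.00011927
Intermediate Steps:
1/(1/(-3409) + q) = 1/(1/(-3409) - 8384) = 1/(-1/3409 - 8384) = 1/(-28581057/3409) = -3409/28581057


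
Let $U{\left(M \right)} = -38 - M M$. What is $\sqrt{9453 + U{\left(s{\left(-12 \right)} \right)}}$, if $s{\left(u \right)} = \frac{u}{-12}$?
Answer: $3 \sqrt{1046} \approx 97.026$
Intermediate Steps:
$s{\left(u \right)} = - \frac{u}{12}$ ($s{\left(u \right)} = u \left(- \frac{1}{12}\right) = - \frac{u}{12}$)
$U{\left(M \right)} = -38 - M^{2}$
$\sqrt{9453 + U{\left(s{\left(-12 \right)} \right)}} = \sqrt{9453 - \left(38 + \left(\left(- \frac{1}{12}\right) \left(-12\right)\right)^{2}\right)} = \sqrt{9453 - 39} = \sqrt{9414} = 3 \sqrt{1046}$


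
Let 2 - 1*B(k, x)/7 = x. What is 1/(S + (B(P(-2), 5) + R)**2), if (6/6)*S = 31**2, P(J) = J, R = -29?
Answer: 1/3461 ≈ 0.00028893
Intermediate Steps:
S = 961 (S = 31**2 = 961)
B(k, x) = 14 - 7*x
1/(S + (B(P(-2), 5) + R)**2) = 1/(961 + ((14 - 7*5) - 29)**2) = 1/(961 + ((14 - 35) - 29)**2) = 1/(961 + (-21 - 29)**2) = 1/(961 + (-50)**2) = 1/(961 + 2500) = 1/3461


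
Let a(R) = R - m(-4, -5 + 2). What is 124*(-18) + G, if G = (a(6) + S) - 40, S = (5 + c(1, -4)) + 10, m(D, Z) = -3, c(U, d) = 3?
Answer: -2245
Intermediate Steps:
a(R) = 3 + R (a(R) = R - 1*(-3) = R + 3 = 3 + R)
S = 18 (S = (5 + 3) + 10 = 8 + 10 = 18)
G = -13 (G = ((3 + 6) + 18) - 40 = (9 + 18) - 40 = 27 - 40 = -13)
124*(-18) + G = 124*(-18) - 13 = -2232 - 13 = -2245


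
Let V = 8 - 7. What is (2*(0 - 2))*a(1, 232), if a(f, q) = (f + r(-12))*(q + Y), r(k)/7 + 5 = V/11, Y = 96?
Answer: 481504/11 ≈ 43773.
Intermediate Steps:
V = 1
r(k) = -378/11 (r(k) = -35 + 7*(1/11) = -35 + 7/11 = -378/11)
a(f, q) = (96 + q)*(-378/11 + f) (a(f, q) = (f - 378/11)*(q + 96) = (-378/11 + f)*(96 + q) = (96 + q)*(-378/11 + f))
(2*(0 - 2))*a(1, 232) = (2*(0 - 2))*(-36288/11 + 96*1 - 378/11*232 + 1*232) = (2*(-2))*(-36288/11 + 96 - 87696/11 + 232) = -4*(-120376/11) = 481504/11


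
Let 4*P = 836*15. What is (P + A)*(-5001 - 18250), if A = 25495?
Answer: -665676130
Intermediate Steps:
P = 3135 (P = (836*15)/4 = (¼)*12540 = 3135)
(P + A)*(-5001 - 18250) = (3135 + 25495)*(-5001 - 18250) = 28630*(-23251) = -665676130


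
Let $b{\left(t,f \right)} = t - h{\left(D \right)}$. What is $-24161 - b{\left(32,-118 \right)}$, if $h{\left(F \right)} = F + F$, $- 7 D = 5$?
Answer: $- \frac{169361}{7} \approx -24194.0$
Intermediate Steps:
$D = - \frac{5}{7}$ ($D = \left(- \frac{1}{7}\right) 5 = - \frac{5}{7} \approx -0.71429$)
$h{\left(F \right)} = 2 F$
$b{\left(t,f \right)} = \frac{10}{7} + t$ ($b{\left(t,f \right)} = t - 2 \left(- \frac{5}{7}\right) = t - - \frac{10}{7} = t + \frac{10}{7} = \frac{10}{7} + t$)
$-24161 - b{\left(32,-118 \right)} = -24161 - \left(\frac{10}{7} + 32\right) = -24161 - \frac{234}{7} = - \frac{169361}{7}$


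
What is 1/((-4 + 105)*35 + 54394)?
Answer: 1/57929 ≈ 1.7263e-5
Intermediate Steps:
1/((-4 + 105)*35 + 54394) = 1/(101*35 + 54394) = 1/(3535 + 54394) = 1/57929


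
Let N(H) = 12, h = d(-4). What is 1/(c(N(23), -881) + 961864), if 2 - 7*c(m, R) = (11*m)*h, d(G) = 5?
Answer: 1/961770 ≈ 1.0397e-6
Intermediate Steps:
h = 5
c(m, R) = 2/7 - 55*m/7 (c(m, R) = 2/7 - 11*m*5/7 = 2/7 - 55*m/7)
1/(c(N(23), -881) + 961864) = 1/((2/7 - 55/7*12) + 961864) = 1/((2/7 - 660/7) + 961864) = 1/(-94 + 961864) = 1/961770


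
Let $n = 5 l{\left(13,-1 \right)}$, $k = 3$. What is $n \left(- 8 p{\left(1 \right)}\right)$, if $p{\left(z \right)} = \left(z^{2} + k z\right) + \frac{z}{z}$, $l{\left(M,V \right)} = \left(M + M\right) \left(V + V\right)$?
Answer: $10400$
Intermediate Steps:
$l{\left(M,V \right)} = 4 M V$ ($l{\left(M,V \right)} = 2 M 2 V = 4 M V$)
$n = -260$ ($n = 5 \cdot 4 \cdot 13 \left(-1\right) = 5 \left(-52\right) = -260$)
$p{\left(z \right)} = 1 + z^{2} + 3 z$ ($p{\left(z \right)} = \left(z^{2} + 3 z\right) + \frac{z}{z} = \left(z^{2} + 3 z\right) + 1 = 1 + z^{2} + 3 z$)
$n \left(- 8 p{\left(1 \right)}\right) = - 260 \left(- 8 \left(1 + 1^{2} + 3 \cdot 1\right)\right) = - 260 \left(- 8 \left(1 + 1 + 3\right)\right) = - 260 \left(\left(-8\right) 5\right) = \left(-260\right) \left(-40\right) = 10400$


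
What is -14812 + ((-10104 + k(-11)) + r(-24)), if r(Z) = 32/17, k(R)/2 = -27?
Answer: -424458/17 ≈ -24968.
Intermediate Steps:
k(R) = -54 (k(R) = 2*(-27) = -54)
r(Z) = 32/17 (r(Z) = 32*(1/17) = 32/17)
-14812 + ((-10104 + k(-11)) + r(-24)) = -14812 + ((-10104 - 54) + 32/17) = -14812 + (-10158 + 32/17) = -14812 - 172654/17 = -424458/17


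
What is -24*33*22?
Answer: -17424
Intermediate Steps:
-24*33*22 = -792*22 = -17424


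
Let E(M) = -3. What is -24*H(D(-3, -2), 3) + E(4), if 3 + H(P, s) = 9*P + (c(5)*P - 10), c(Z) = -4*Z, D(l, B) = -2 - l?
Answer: 573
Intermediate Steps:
H(P, s) = -13 - 11*P (H(P, s) = -3 + (9*P + ((-4*5)*P - 10)) = -3 + (9*P + (-20*P - 10)) = -3 + (9*P + (-10 - 20*P)) = -3 + (-10 - 11*P) = -13 - 11*P)
-24*H(D(-3, -2), 3) + E(4) = -24*(-13 - 11*(-2 - 1*(-3))) - 3 = -24*(-13 - 11*(-2 + 3)) - 3 = -24*(-13 - 11*1) - 3 = -24*(-13 - 11) - 3 = -24*(-24) - 3 = 576 - 3 = 573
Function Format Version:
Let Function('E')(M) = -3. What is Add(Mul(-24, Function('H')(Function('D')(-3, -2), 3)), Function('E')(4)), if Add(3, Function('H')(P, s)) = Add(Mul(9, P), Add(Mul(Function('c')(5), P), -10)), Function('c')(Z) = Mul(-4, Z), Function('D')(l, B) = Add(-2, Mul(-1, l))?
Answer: 573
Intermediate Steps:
Function('H')(P, s) = Add(-13, Mul(-11, P)) (Function('H')(P, s) = Add(-3, Add(Mul(9, P), Add(Mul(Mul(-4, 5), P), -10))) = Add(-3, Add(Mul(9, P), Add(Mul(-20, P), -10))) = Add(-3, Add(Mul(9, P), Add(-10, Mul(-20, P)))) = Add(-3, Add(-10, Mul(-11, P))) = Add(-13, Mul(-11, P)))
Add(Mul(-24, Function('H')(Function('D')(-3, -2), 3)), Function('E')(4)) = Add(Mul(-24, Add(-13, Mul(-11, Add(-2, Mul(-1, -3))))), -3) = Add(Mul(-24, Add(-13, Mul(-11, Add(-2, 3)))), -3) = Add(Mul(-24, Add(-13, Mul(-11, 1))), -3) = Add(Mul(-24, Add(-13, -11)), -3) = Add(Mul(-24, -24), -3) = Add(576, -3) = 573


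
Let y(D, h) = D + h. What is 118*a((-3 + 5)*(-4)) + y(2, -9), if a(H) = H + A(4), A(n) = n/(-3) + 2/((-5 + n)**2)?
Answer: -2617/3 ≈ -872.33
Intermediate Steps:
A(n) = 2/(-5 + n)**2 - n/3 (A(n) = n*(-1/3) + 2/(-5 + n)**2 = -n/3 + 2/(-5 + n)**2 = 2/(-5 + n)**2 - n/3)
a(H) = 2/3 + H (a(H) = H + (2/(-5 + 4)**2 - 1/3*4) = H + (2/(-1)**2 - 4/3) = H + (2*1 - 4/3) = H + (2 - 4/3) = H + 2/3 = 2/3 + H)
118*a((-3 + 5)*(-4)) + y(2, -9) = 118*(2/3 + (-3 + 5)*(-4)) + (2 - 9) = 118*(2/3 + 2*(-4)) - 7 = 118*(2/3 - 8) - 7 = 118*(-22/3) - 7 = -2596/3 - 7 = -2617/3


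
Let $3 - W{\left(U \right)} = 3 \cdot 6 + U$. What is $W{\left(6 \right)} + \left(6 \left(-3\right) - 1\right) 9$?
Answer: $-192$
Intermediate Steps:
$W{\left(U \right)} = -15 - U$ ($W{\left(U \right)} = 3 - \left(3 \cdot 6 + U\right) = 3 - \left(18 + U\right) = -15 - U$)
$W{\left(6 \right)} + \left(6 \left(-3\right) - 1\right) 9 = \left(-15 - 6\right) + \left(6 \left(-3\right) - 1\right) 9 = \left(-15 - 6\right) + \left(-18 - 1\right) 9 = -21 - 171 = -192$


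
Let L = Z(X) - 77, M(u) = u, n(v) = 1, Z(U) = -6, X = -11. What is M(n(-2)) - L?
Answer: 84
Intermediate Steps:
L = -83 (L = -6 - 77 = -83)
M(n(-2)) - L = 1 - 1*(-83) = 1 + 83 = 84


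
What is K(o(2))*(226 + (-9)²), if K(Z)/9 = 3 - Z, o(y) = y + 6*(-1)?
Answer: 19341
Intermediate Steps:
o(y) = -6 + y (o(y) = y - 6 = -6 + y)
K(Z) = 27 - 9*Z (K(Z) = 9*(3 - Z) = 27 - 9*Z)
K(o(2))*(226 + (-9)²) = (27 - 9*(-6 + 2))*(226 + (-9)²) = (27 - 9*(-4))*(226 + 81) = (27 + 36)*307 = 63*307 = 19341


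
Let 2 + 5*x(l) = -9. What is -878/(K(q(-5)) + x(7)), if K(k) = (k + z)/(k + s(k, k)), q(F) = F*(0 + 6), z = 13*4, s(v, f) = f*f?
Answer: 190965/473 ≈ 403.73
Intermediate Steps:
x(l) = -11/5 (x(l) = -2/5 + (1/5)*(-9) = -2/5 - 9/5 = -11/5)
s(v, f) = f**2
z = 52
q(F) = 6*F (q(F) = F*6 = 6*F)
K(k) = (52 + k)/(k + k**2) (K(k) = (k + 52)/(k + k**2) = (52 + k)/(k + k**2))
-878/(K(q(-5)) + x(7)) = -878/((52 + 6*(-5))/(((6*(-5)))*(1 + 6*(-5))) - 11/5) = -878/((52 - 30)/((-30)*(1 - 30)) - 11/5) = -878/(-1/30*22/(-29) - 11/5) = -878/(-1/30*(-1/29)*22 - 11/5) = -878/(11/435 - 11/5) = -878/(-946/435) = -878*(-435/946) = 190965/473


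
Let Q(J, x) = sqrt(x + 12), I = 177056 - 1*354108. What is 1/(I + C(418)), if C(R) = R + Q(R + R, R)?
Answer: -88317/15599784763 - sqrt(430)/31199569526 ≈ -5.6621e-6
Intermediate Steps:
I = -177052 (I = 177056 - 354108 = -177052)
Q(J, x) = sqrt(12 + x)
C(R) = R + sqrt(12 + R)
1/(I + C(418)) = 1/(-177052 + (418 + sqrt(12 + 418))) = 1/(-177052 + (418 + sqrt(430))) = 1/(-176634 + sqrt(430))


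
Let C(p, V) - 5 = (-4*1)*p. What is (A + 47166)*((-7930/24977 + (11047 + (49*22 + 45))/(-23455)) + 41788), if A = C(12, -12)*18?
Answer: 227138993169605856/117167107 ≈ 1.9386e+9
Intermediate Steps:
C(p, V) = 5 - 4*p (C(p, V) = 5 + (-4*1)*p = 5 - 4*p)
A = -774 (A = (5 - 4*12)*18 = (5 - 48)*18 = -43*18 = -774)
(A + 47166)*((-7930/24977 + (11047 + (49*22 + 45))/(-23455)) + 41788) = (-774 + 47166)*((-7930/24977 + (11047 + (49*22 + 45))/(-23455)) + 41788) = 46392*((-7930*1/24977 + (11047 + (1078 + 45))*(-1/23455)) + 41788) = 46392*((-7930/24977 + (11047 + 1123)*(-1/23455)) + 41788) = 46392*((-7930/24977 + 12170*(-1/23455)) + 41788) = 46392*((-7930/24977 - 2434/4691) + 41788) = 46392*(-97993648/117167107 + 41788) = 46392*(4896081073668/117167107) = 227138993169605856/117167107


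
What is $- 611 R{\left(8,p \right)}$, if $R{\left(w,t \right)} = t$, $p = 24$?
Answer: $-14664$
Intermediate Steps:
$- 611 R{\left(8,p \right)} = \left(-611\right) 24 = -14664$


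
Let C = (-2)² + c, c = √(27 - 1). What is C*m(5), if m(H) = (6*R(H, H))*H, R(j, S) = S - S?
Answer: 0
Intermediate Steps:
R(j, S) = 0
m(H) = 0 (m(H) = (6*0)*H = 0*H = 0)
c = √26 ≈ 5.0990
C = 4 + √26 (C = (-2)² + √26 = 4 + √26 ≈ 9.0990)
C*m(5) = (4 + √26)*0 = 0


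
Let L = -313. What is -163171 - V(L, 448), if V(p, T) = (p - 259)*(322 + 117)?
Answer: 87937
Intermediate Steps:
V(p, T) = -113701 + 439*p (V(p, T) = (-259 + p)*439 = -113701 + 439*p)
-163171 - V(L, 448) = -163171 - (-113701 + 439*(-313)) = -163171 - (-113701 - 137407) = -163171 - 1*(-251108) = -163171 + 251108 = 87937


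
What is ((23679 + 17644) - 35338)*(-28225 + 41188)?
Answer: 77583555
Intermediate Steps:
((23679 + 17644) - 35338)*(-28225 + 41188) = (41323 - 35338)*12963 = 5985*12963 = 77583555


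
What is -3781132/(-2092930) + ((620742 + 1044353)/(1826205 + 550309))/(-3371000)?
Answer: 12363881505826257/6843649334911600 ≈ 1.8066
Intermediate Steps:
-3781132/(-2092930) + ((620742 + 1044353)/(1826205 + 550309))/(-3371000) = -3781132*(-1/2092930) + (1665095/2376514)*(-1/3371000) = 1890566/1046465 + (1665095*(1/2376514))*(-1/3371000) = 1890566/1046465 + (1665095/2376514)*(-1/3371000) = 1890566/1046465 - 333019/1602245738800 = 12363881505826257/6843649334911600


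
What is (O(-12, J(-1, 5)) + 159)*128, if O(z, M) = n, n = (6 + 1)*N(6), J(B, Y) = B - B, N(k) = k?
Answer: 25728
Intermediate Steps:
J(B, Y) = 0
n = 42 (n = (6 + 1)*6 = 7*6 = 42)
O(z, M) = 42
(O(-12, J(-1, 5)) + 159)*128 = (42 + 159)*128 = 201*128 = 25728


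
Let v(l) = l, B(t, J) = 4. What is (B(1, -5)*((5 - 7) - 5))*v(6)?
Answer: -168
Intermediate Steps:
(B(1, -5)*((5 - 7) - 5))*v(6) = (4*((5 - 7) - 5))*6 = (4*(-2 - 5))*6 = (4*(-7))*6 = -28*6 = -168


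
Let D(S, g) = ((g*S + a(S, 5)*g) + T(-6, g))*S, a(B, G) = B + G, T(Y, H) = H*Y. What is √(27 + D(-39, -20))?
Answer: 7*I*√1257 ≈ 248.18*I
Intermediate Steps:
D(S, g) = S*(-6*g + S*g + g*(5 + S)) (D(S, g) = ((g*S + (S + 5)*g) + g*(-6))*S = ((S*g + (5 + S)*g) - 6*g)*S = ((S*g + g*(5 + S)) - 6*g)*S = (-6*g + S*g + g*(5 + S))*S = S*(-6*g + S*g + g*(5 + S)))
√(27 + D(-39, -20)) = √(27 - 39*(-20)*(-1 + 2*(-39))) = √(27 - 39*(-20)*(-1 - 78)) = √(27 - 39*(-20)*(-79)) = √(27 - 61620) = √(-61593) = 7*I*√1257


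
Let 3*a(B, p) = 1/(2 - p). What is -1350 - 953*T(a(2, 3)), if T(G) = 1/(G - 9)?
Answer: -34941/28 ≈ -1247.9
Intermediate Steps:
a(B, p) = 1/(3*(2 - p))
T(G) = 1/(-9 + G)
-1350 - 953*T(a(2, 3)) = -1350 - 953/(-9 - 1/(-6 + 3*3)) = -1350 - 953/(-9 - 1/(-6 + 9)) = -1350 - 953/(-9 - 1/3) = -1350 - 953/(-28/3) = -1350 - 953*(-3/28) = -1350 + 2859/28 = -34941/28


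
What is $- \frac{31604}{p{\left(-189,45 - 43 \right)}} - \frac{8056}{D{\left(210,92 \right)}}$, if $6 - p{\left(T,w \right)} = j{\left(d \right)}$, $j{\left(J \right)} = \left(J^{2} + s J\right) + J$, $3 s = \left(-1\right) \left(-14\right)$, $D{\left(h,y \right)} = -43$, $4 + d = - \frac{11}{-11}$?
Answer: $- \frac{623094}{301} \approx -2070.1$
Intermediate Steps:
$d = -3$ ($d = -4 - \frac{11}{-11} = -4 - -1 = -4 + 1 = -3$)
$s = \frac{14}{3}$ ($s = \frac{\left(-1\right) \left(-14\right)}{3} = \frac{1}{3} \cdot 14 = \frac{14}{3} \approx 4.6667$)
$j{\left(J \right)} = J^{2} + \frac{17 J}{3}$ ($j{\left(J \right)} = \left(J^{2} + \frac{14 J}{3}\right) + J = J^{2} + \frac{17 J}{3}$)
$p{\left(T,w \right)} = 14$ ($p{\left(T,w \right)} = 6 - \frac{1}{3} \left(-3\right) \left(17 + 3 \left(-3\right)\right) = 6 - \frac{1}{3} \left(-3\right) \left(17 - 9\right) = 6 - \frac{1}{3} \left(-3\right) 8 = 6 - -8 = 6 + 8 = 14$)
$- \frac{31604}{p{\left(-189,45 - 43 \right)}} - \frac{8056}{D{\left(210,92 \right)}} = - \frac{31604}{14} - \frac{8056}{-43} = \left(-31604\right) \frac{1}{14} - - \frac{8056}{43} = - \frac{15802}{7} + \frac{8056}{43} = - \frac{623094}{301}$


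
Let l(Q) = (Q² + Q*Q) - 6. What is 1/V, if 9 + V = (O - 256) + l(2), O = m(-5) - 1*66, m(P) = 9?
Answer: -1/320 ≈ -0.0031250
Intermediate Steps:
l(Q) = -6 + 2*Q² (l(Q) = (Q² + Q²) - 6 = 2*Q² - 6 = -6 + 2*Q²)
O = -57 (O = 9 - 1*66 = 9 - 66 = -57)
V = -320 (V = -9 + ((-57 - 256) + (-6 + 2*2²)) = -9 + (-313 + (-6 + 2*4)) = -9 + (-313 + (-6 + 8)) = -9 + (-313 + 2) = -9 - 311 = -320)
1/V = 1/(-320) = -1/320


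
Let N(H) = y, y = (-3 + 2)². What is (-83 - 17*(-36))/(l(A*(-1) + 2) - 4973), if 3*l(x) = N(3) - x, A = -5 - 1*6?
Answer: -529/4977 ≈ -0.10629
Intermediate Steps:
y = 1 (y = (-1)² = 1)
N(H) = 1
A = -11 (A = -5 - 6 = -11)
l(x) = ⅓ - x/3 (l(x) = (1 - x)/3 = ⅓ - x/3)
(-83 - 17*(-36))/(l(A*(-1) + 2) - 4973) = (-83 - 17*(-36))/((⅓ - (-11*(-1) + 2)/3) - 4973) = (-83 + 612)/((⅓ - (11 + 2)/3) - 4973) = 529/((⅓ - ⅓*13) - 4973) = 529/((⅓ - 13/3) - 4973) = 529/(-4 - 4973) = 529/(-4977) = 529*(-1/4977) = -529/4977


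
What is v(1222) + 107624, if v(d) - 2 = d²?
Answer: 1600910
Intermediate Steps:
v(d) = 2 + d²
v(1222) + 107624 = (2 + 1222²) + 107624 = (2 + 1493284) + 107624 = 1493286 + 107624 = 1600910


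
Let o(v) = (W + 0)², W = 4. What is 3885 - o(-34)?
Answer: 3869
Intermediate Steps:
o(v) = 16 (o(v) = (4 + 0)² = 4² = 16)
3885 - o(-34) = 3885 - 1*16 = 3885 - 16 = 3869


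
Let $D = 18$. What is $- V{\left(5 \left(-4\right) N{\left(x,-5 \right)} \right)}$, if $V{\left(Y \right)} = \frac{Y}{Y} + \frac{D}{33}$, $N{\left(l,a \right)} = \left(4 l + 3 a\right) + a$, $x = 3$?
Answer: $- \frac{17}{11} \approx -1.5455$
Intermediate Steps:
$N{\left(l,a \right)} = 4 a + 4 l$ ($N{\left(l,a \right)} = \left(3 a + 4 l\right) + a = 4 a + 4 l$)
$V{\left(Y \right)} = \frac{17}{11}$ ($V{\left(Y \right)} = \frac{Y}{Y} + \frac{18}{33} = 1 + 18 \cdot \frac{1}{33} = 1 + \frac{6}{11} = \frac{17}{11}$)
$- V{\left(5 \left(-4\right) N{\left(x,-5 \right)} \right)} = \left(-1\right) \frac{17}{11} = - \frac{17}{11}$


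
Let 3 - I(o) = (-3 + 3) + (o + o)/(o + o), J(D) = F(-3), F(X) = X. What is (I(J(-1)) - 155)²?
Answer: 23409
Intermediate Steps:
J(D) = -3
I(o) = 2 (I(o) = 3 - ((-3 + 3) + (o + o)/(o + o)) = 3 - (0 + (2*o)/((2*o))) = 3 - (0 + (2*o)*(1/(2*o))) = 3 - (0 + 1) = 3 - 1*1 = 3 - 1 = 2)
(I(J(-1)) - 155)² = (2 - 155)² = (-153)² = 23409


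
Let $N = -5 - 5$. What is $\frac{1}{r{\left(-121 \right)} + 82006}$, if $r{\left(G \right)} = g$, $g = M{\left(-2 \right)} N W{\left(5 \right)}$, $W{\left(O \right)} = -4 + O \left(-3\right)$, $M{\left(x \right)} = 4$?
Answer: $\frac{1}{82766} \approx 1.2082 \cdot 10^{-5}$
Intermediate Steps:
$W{\left(O \right)} = -4 - 3 O$
$N = -10$ ($N = -5 - 5 = -10$)
$g = 760$ ($g = 4 \left(-10\right) \left(-4 - 15\right) = - 40 \left(-4 - 15\right) = \left(-40\right) \left(-19\right) = 760$)
$r{\left(G \right)} = 760$
$\frac{1}{r{\left(-121 \right)} + 82006} = \frac{1}{760 + 82006} = \frac{1}{82766}$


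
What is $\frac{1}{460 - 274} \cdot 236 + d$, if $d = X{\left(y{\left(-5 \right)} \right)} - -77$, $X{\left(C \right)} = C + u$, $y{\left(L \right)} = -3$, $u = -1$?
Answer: $\frac{6907}{93} \approx 74.269$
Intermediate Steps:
$X{\left(C \right)} = -1 + C$ ($X{\left(C \right)} = C - 1 = -1 + C$)
$d = 73$ ($d = \left(-1 - 3\right) - -77 = -4 + 77 = 73$)
$\frac{1}{460 - 274} \cdot 236 + d = \frac{1}{460 - 274} \cdot 236 + 73 = \frac{1}{186} \cdot 236 + 73 = \frac{118}{93} + 73 = \frac{6907}{93}$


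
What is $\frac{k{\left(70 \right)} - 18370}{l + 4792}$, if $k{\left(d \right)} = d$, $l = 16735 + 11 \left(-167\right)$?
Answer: $- \frac{1830}{1969} \approx -0.92941$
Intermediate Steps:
$l = 14898$ ($l = 16735 - 1837 = 14898$)
$\frac{k{\left(70 \right)} - 18370}{l + 4792} = \frac{70 - 18370}{14898 + 4792} = - \frac{18300}{19690} = \left(-18300\right) \frac{1}{19690} = - \frac{1830}{1969}$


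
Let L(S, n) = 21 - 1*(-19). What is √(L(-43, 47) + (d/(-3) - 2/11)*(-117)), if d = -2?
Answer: 2*I*√506/11 ≈ 4.0899*I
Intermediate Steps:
L(S, n) = 40 (L(S, n) = 21 + 19 = 40)
√(L(-43, 47) + (d/(-3) - 2/11)*(-117)) = √(40 + (-2/(-3) - 2/11)*(-117)) = √(40 + (-2*(-⅓) - 2*1/11)*(-117)) = √(40 + (⅔ - 2/11)*(-117)) = √(40 + (16/33)*(-117)) = √(40 - 624/11) = √(-184/11) = 2*I*√506/11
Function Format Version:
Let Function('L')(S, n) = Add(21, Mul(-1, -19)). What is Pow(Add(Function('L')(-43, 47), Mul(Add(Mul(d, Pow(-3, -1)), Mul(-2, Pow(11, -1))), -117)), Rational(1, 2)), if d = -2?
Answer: Mul(Rational(2, 11), I, Pow(506, Rational(1, 2))) ≈ Mul(4.0899, I)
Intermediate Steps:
Function('L')(S, n) = 40 (Function('L')(S, n) = Add(21, 19) = 40)
Pow(Add(Function('L')(-43, 47), Mul(Add(Mul(d, Pow(-3, -1)), Mul(-2, Pow(11, -1))), -117)), Rational(1, 2)) = Pow(Add(40, Mul(Add(Mul(-2, Pow(-3, -1)), Mul(-2, Pow(11, -1))), -117)), Rational(1, 2)) = Pow(Add(40, Mul(Add(Mul(-2, Rational(-1, 3)), Mul(-2, Rational(1, 11))), -117)), Rational(1, 2)) = Pow(Add(40, Mul(Add(Rational(2, 3), Rational(-2, 11)), -117)), Rational(1, 2)) = Pow(Add(40, Mul(Rational(16, 33), -117)), Rational(1, 2)) = Pow(Add(40, Rational(-624, 11)), Rational(1, 2)) = Pow(Rational(-184, 11), Rational(1, 2)) = Mul(Rational(2, 11), I, Pow(506, Rational(1, 2)))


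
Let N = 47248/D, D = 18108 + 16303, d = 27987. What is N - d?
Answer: -963013409/34411 ≈ -27986.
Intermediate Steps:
D = 34411
N = 47248/34411 ≈ 1.3730
N - d = 47248/34411 - 1*27987 = 47248/34411 - 27987 = -963013409/34411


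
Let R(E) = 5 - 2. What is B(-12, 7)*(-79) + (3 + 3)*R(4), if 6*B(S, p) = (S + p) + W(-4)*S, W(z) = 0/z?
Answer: 503/6 ≈ 83.833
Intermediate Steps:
W(z) = 0
R(E) = 3
B(S, p) = S/6 + p/6 (B(S, p) = ((S + p) + 0*S)/6 = ((S + p) + 0)/6 = (S + p)/6 = S/6 + p/6)
B(-12, 7)*(-79) + (3 + 3)*R(4) = ((1/6)*(-12) + (1/6)*7)*(-79) + (3 + 3)*3 = (-2 + 7/6)*(-79) + 6*3 = -5/6*(-79) + 18 = 395/6 + 18 = 503/6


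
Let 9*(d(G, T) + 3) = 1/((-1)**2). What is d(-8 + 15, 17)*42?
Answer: -364/3 ≈ -121.33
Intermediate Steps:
d(G, T) = -26/9 (d(G, T) = -3 + 1/(9*((-1)**2)) = -3 + (1/9)/1 = -3 + (1/9)*1 = -3 + 1/9 = -26/9)
d(-8 + 15, 17)*42 = -26/9*42 = -364/3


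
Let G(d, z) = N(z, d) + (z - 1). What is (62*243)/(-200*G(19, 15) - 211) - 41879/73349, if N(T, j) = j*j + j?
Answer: -490441967/643930871 ≈ -0.76164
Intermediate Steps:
N(T, j) = j + j² (N(T, j) = j² + j = j + j²)
G(d, z) = -1 + z + d*(1 + d) (G(d, z) = d*(1 + d) + (z - 1) = d*(1 + d) + (-1 + z) = -1 + z + d*(1 + d))
(62*243)/(-200*G(19, 15) - 211) - 41879/73349 = (62*243)/(-200*(-1 + 15 + 19*(1 + 19)) - 211) - 41879/73349 = 15066/(-200*(-1 + 15 + 19*20) - 211) - 41879*1/73349 = 15066/(-200*(-1 + 15 + 380) - 211) - 41879/73349 = 15066/(-200*394 - 211) - 41879/73349 = 15066/(-78800 - 211) - 41879/73349 = 15066/(-79011) - 41879/73349 = 15066*(-1/79011) - 41879/73349 = -1674/8779 - 41879/73349 = -490441967/643930871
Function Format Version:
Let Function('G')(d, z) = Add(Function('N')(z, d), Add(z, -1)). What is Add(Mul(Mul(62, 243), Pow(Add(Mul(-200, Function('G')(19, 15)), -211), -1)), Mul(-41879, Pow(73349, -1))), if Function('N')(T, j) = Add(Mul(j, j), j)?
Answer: Rational(-490441967, 643930871) ≈ -0.76164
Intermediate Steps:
Function('N')(T, j) = Add(j, Pow(j, 2)) (Function('N')(T, j) = Add(Pow(j, 2), j) = Add(j, Pow(j, 2)))
Function('G')(d, z) = Add(-1, z, Mul(d, Add(1, d))) (Function('G')(d, z) = Add(Mul(d, Add(1, d)), Add(z, -1)) = Add(Mul(d, Add(1, d)), Add(-1, z)) = Add(-1, z, Mul(d, Add(1, d))))
Add(Mul(Mul(62, 243), Pow(Add(Mul(-200, Function('G')(19, 15)), -211), -1)), Mul(-41879, Pow(73349, -1))) = Add(Mul(Mul(62, 243), Pow(Add(Mul(-200, Add(-1, 15, Mul(19, Add(1, 19)))), -211), -1)), Mul(-41879, Pow(73349, -1))) = Add(Mul(15066, Pow(Add(Mul(-200, Add(-1, 15, Mul(19, 20))), -211), -1)), Mul(-41879, Rational(1, 73349))) = Add(Mul(15066, Pow(Add(Mul(-200, Add(-1, 15, 380)), -211), -1)), Rational(-41879, 73349)) = Add(Mul(15066, Pow(Add(Mul(-200, 394), -211), -1)), Rational(-41879, 73349)) = Add(Mul(15066, Pow(Add(-78800, -211), -1)), Rational(-41879, 73349)) = Add(Mul(15066, Pow(-79011, -1)), Rational(-41879, 73349)) = Add(Mul(15066, Rational(-1, 79011)), Rational(-41879, 73349)) = Add(Rational(-1674, 8779), Rational(-41879, 73349)) = Rational(-490441967, 643930871)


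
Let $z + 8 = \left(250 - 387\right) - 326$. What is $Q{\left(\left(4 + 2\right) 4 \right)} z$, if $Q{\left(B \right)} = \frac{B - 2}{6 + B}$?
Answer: $- \frac{1727}{5} \approx -345.4$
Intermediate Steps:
$Q{\left(B \right)} = \frac{-2 + B}{6 + B}$
$z = -471$ ($z = -8 + \left(\left(250 - 387\right) - 326\right) = -8 - 463 = -471$)
$Q{\left(\left(4 + 2\right) 4 \right)} z = \frac{-2 + \left(4 + 2\right) 4}{6 + \left(4 + 2\right) 4} \left(-471\right) = \frac{-2 + 6 \cdot 4}{6 + 6 \cdot 4} \left(-471\right) = \frac{-2 + 24}{6 + 24} \left(-471\right) = \frac{1}{30} \cdot 22 \left(-471\right) = \frac{11}{15} \left(-471\right) = - \frac{1727}{5}$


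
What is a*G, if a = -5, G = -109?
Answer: 545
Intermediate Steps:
a*G = -5*(-109) = 545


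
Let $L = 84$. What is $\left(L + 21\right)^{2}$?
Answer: $11025$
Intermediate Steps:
$\left(L + 21\right)^{2} = \left(84 + 21\right)^{2} = 105^{2} = 11025$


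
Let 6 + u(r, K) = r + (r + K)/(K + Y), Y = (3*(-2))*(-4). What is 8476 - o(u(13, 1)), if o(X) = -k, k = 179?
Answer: 8655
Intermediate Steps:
Y = 24 (Y = -6*(-4) = 24)
u(r, K) = -6 + r + (K + r)/(24 + K) (u(r, K) = -6 + (r + (r + K)/(K + 24)) = -6 + (r + (K + r)/(24 + K)) = -6 + r + (K + r)/(24 + K))
o(X) = -179 (o(X) = -1*179 = -179)
8476 - o(u(13, 1)) = 8476 - 1*(-179) = 8476 + 179 = 8655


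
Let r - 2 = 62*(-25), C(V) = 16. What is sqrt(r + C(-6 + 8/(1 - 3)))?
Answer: 2*I*sqrt(383) ≈ 39.141*I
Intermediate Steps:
r = -1548 (r = 2 + 62*(-25) = 2 - 1550 = -1548)
sqrt(r + C(-6 + 8/(1 - 3))) = sqrt(-1548 + 16) = sqrt(-1532) = 2*I*sqrt(383)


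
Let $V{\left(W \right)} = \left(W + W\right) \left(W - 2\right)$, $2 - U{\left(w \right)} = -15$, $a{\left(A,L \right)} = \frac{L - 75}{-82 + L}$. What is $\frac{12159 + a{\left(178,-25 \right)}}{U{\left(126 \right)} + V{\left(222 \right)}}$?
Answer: $\frac{1301113}{10453579} \approx 0.12447$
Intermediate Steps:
$a{\left(A,L \right)} = \frac{-75 + L}{-82 + L}$
$U{\left(w \right)} = 17$ ($U{\left(w \right)} = 2 - -15 = 2 + 15 = 17$)
$V{\left(W \right)} = 2 W \left(-2 + W\right)$
$\frac{12159 + a{\left(178,-25 \right)}}{U{\left(126 \right)} + V{\left(222 \right)}} = \frac{12159 + \frac{-75 - 25}{-82 - 25}}{17 + 2 \cdot 222 \left(-2 + 222\right)} = \frac{12159 + \frac{1}{-107} \left(-100\right)}{17 + 2 \cdot 222 \cdot 220} = \frac{12159 - - \frac{100}{107}}{17 + 97680} = \frac{12159 + \frac{100}{107}}{97697} = \frac{1301113}{107} \cdot \frac{1}{97697} = \frac{1301113}{10453579}$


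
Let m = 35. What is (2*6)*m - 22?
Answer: 398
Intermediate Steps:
(2*6)*m - 22 = (2*6)*35 - 22 = 12*35 - 22 = 420 - 22 = 398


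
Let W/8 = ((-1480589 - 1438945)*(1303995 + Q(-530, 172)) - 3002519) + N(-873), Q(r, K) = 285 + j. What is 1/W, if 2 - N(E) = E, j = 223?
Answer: -1/30468350905968 ≈ -3.2821e-14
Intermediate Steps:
N(E) = 2 - E
Q(r, K) = 508 (Q(r, K) = 285 + 223 = 508)
W = -30468350905968 (W = 8*(((-1480589 - 1438945)*(1303995 + 508) - 3002519) + (2 - 1*(-873))) = 8*((-2919534*1304503 - 3002519) + (2 + 873)) = 8*((-3808540861602 - 3002519) + 875) = 8*(-3808543864121 + 875) = 8*(-3808543863246) = -30468350905968)
1/W = 1/(-30468350905968) = -1/30468350905968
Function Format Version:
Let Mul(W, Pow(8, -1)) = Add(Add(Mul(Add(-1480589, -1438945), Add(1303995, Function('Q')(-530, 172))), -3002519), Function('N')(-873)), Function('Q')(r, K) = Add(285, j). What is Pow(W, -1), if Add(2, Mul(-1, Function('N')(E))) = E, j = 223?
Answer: Rational(-1, 30468350905968) ≈ -3.2821e-14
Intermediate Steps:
Function('N')(E) = Add(2, Mul(-1, E))
Function('Q')(r, K) = 508 (Function('Q')(r, K) = Add(285, 223) = 508)
W = -30468350905968 (W = Mul(8, Add(Add(Mul(Add(-1480589, -1438945), Add(1303995, 508)), -3002519), Add(2, Mul(-1, -873)))) = Mul(8, Add(Add(Mul(-2919534, 1304503), -3002519), Add(2, 873))) = Mul(8, Add(Add(-3808540861602, -3002519), 875)) = Mul(8, Add(-3808543864121, 875)) = Mul(8, -3808543863246) = -30468350905968)
Pow(W, -1) = Pow(-30468350905968, -1) = Rational(-1, 30468350905968)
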